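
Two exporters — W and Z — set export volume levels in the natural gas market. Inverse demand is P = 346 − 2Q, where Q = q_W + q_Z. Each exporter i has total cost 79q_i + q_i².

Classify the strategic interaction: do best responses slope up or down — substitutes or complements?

Exporter W's profit: π = q_W(346 − 2(q_W + q_Z)) − 79q_W − q_W².
∂π/∂q_W = 267 − 6q_W − 2q_Z = 0, so q_W = 44.5 − (1/3)q_Z.
The best-response slope dq_W/dq_Z = −1/3 < 0: the reaction function is downward-sloping, so the choices are strategic substitutes.

strategic substitutes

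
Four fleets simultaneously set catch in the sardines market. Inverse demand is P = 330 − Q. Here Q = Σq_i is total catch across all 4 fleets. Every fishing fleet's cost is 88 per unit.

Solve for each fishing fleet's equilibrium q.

48.4

A representative fishing fleet's profit is π_i = q_i(330 − Q) − 88q_i, with Q = q_i + Σ_{j≠i} q_j.
First-order condition: 242 − 2q_i − Σ_{j≠i} q_j = 0.
Imposing symmetry (q_j = q for all j) turns Σ_{j≠i} q_j into 3q, so 242 = 5q and q = 48.4.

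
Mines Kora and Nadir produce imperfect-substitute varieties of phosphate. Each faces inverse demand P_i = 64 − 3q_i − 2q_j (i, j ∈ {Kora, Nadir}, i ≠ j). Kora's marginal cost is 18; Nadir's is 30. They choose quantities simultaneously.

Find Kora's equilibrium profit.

Mine Kora's profit: π = q_{Kora}(64 − 3q_{Kora} − 2q_{Nadir}) − 18q_{Kora}.
∂π/∂q_{Kora} = 46 − 6q_{Kora} − 2q_{Nadir} = 0 ⇒ q_{Kora} = 23/3 − (1/3)q_{Nadir}.
Similarly q_{Nadir} = 17/3 − (1/3)q_{Kora}.
Substituting the second reaction function into the first: q_{Kora} = 23/3 − (1/3)(17/3 − (1/3)q_{Kora}), which gives (8/9)q_{Kora} = 52/9 ⇒ q_{Kora} = 6.5.
Then q_{Nadir} = 17/3 − (1/3)·6.5 = 3.5.
P_{Kora} = 64 − 3·6.5 − 2·3.5 = 37.5.
Profit = (37.5 − 18)·6.5 = 126.75.

126.75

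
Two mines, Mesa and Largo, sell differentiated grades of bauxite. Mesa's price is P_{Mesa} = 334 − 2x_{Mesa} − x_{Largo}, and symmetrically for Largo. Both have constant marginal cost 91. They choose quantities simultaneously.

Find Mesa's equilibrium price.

Mine Mesa's profit: π = x_{Mesa}(334 − 2x_{Mesa} − x_{Largo}) − 91x_{Mesa}.
∂π/∂x_{Mesa} = 243 − 4x_{Mesa} − x_{Largo} = 0 ⇒ x_{Mesa} = 60.75 − 0.25x_{Largo}.
Setting x_{Mesa} = x_{Largo} in the reaction function: x_{Mesa} = 60.75 − 0.25x_{Mesa}, so x_{Mesa} = 60.75 / 1.25 = 48.6.
P_{Mesa} = 334 − 2·48.6 − 48.6 = 188.2.

188.2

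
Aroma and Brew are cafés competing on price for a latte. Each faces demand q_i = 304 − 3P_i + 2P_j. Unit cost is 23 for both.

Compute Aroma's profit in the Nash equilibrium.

14805.1875

Aroma's profit: π = (P_{Aroma} − 23)(304 − 3P_{Aroma} + 2P_{Brew}).
∂π/∂P_{Aroma} = 373 − 6P_{Aroma} + 2P_{Brew} = 0 ⇒ P_{Aroma} = 373/6 + (1/3)P_{Brew}.
The game is symmetric, so in equilibrium P_{Brew} = P_{Aroma}: the reaction function gives (2/3)P_{Aroma} = 373/6, hence P_{Aroma} = 93.25.
q_{Aroma} = 304 − 3·93.25 + 2·93.25 = 210.75.
Profit = (93.25 − 23)·210.75 = 14805.1875.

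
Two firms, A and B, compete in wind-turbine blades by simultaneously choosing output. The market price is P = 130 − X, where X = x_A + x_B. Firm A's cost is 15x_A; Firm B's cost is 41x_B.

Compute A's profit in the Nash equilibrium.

2209

Firm A's profit: π = x_A(130 − (x_A + x_B)) − 15x_A.
∂π/∂x_A = 115 − 2x_A − x_B = 0, so x_A = 57.5 − 0.5x_B.
By the same steps for B: x_B = 44.5 − 0.5x_A.
Substituting the second reaction function into the first: x_A = 57.5 − 0.5(44.5 − 0.5x_A), which gives 0.75x_A = 35.25 ⇒ x_A = 47.
Then x_B = 44.5 − 0.5·47 = 21.
Price P = 130 − 68 = 62.
A's profit: (62 − 15)·47 = 2209.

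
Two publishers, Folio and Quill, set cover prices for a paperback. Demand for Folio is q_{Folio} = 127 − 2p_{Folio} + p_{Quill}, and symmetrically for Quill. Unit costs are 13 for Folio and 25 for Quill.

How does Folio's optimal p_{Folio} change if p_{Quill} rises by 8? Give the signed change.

2

Folio's profit: π = (p_{Folio} − 13)(127 − 2p_{Folio} + p_{Quill}).
∂π/∂p_{Folio} = 153 − 4p_{Folio} + p_{Quill} = 0 ⇒ p_{Folio} = 38.25 + 0.25p_{Quill}.
The reaction-function slope is 0.25, so an 8-unit rise in p_{Quill} moves p_{Folio} by 0.25 × 8 = 2. Folio's best response rises — the actions are strategic complements.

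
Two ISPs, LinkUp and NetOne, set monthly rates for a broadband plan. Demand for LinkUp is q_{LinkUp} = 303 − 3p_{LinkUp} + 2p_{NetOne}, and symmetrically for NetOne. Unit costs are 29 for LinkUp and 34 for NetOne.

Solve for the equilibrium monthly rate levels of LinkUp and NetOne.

98.4375, 100.3125

LinkUp's profit: π = (p_{LinkUp} − 29)(303 − 3p_{LinkUp} + 2p_{NetOne}).
∂π/∂p_{LinkUp} = 390 − 6p_{LinkUp} + 2p_{NetOne} = 0 ⇒ p_{LinkUp} = 65 + (1/3)p_{NetOne}.
Similarly p_{NetOne} = 67.5 + (1/3)p_{LinkUp}.
Substituting the second reaction function into the first: p_{LinkUp} = 65 + (1/3)(67.5 + (1/3)p_{LinkUp}), which gives (8/9)p_{LinkUp} = 87.5 ⇒ p_{LinkUp} = 98.4375.
Then p_{NetOne} = 67.5 + (1/3)·98.4375 = 100.3125.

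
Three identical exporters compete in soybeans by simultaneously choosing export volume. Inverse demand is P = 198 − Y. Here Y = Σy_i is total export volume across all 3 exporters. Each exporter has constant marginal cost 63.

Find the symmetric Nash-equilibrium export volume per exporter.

A representative exporter's profit is π_i = y_i(198 − Y) − 63y_i, with Y = y_i + Σ_{j≠i} y_j.
First-order condition: 135 − 2y_i − Σ_{j≠i} y_j = 0.
With identical exporters, set every y_j = y: then 135 − 2y − 2y = 0, i.e. y = 135/4 = 33.75.

33.75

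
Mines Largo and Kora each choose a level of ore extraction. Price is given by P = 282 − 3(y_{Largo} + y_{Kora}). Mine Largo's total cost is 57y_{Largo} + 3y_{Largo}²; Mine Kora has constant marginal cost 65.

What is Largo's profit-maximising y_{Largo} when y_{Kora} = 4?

17.75

Mine Largo's profit: π = y_{Largo}(282 − 3(y_{Largo} + y_{Kora})) − 57y_{Largo} − 3y_{Largo}².
∂π/∂y_{Largo} = 225 − 12y_{Largo} − 3y_{Kora} = 0, so y_{Largo} = 18.75 − 0.25y_{Kora}.
At y_{Kora} = 4: y_{Largo} = 18.75 − 0.25·4 = 17.75.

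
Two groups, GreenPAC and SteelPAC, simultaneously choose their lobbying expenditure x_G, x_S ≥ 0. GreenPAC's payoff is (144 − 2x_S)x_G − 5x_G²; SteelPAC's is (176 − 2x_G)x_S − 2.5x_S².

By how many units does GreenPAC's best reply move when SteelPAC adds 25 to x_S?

-5

Expanding GreenPAC's payoff: 144x_G − 2x_Sx_G − 5x_G².
∂π/∂x_G = 144 − 2x_S − 10x_G = 0, so x_G = 14.4 − 0.2x_S.
The reaction-function slope is −0.2, so a 25-unit rise in x_S moves x_G by −0.2 × 25 = −5. GreenPAC's best response falls — the actions are strategic substitutes.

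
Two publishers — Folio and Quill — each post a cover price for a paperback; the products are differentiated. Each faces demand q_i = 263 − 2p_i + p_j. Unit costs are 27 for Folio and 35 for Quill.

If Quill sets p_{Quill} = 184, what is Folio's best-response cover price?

Folio's profit: π = (p_{Folio} − 27)(263 − 2p_{Folio} + p_{Quill}).
∂π/∂p_{Folio} = 317 − 4p_{Folio} + p_{Quill} = 0 ⇒ p_{Folio} = 79.25 + 0.25p_{Quill}.
At p_{Quill} = 184: p_{Folio} = 79.25 + 0.25·184 = 125.25.

125.25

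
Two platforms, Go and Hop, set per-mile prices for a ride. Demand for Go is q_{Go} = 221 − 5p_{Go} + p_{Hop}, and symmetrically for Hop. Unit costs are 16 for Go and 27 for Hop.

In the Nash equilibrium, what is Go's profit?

1620

Go's profit: π = (p_{Go} − 16)(221 − 5p_{Go} + p_{Hop}).
∂π/∂p_{Go} = 301 − 10p_{Go} + p_{Hop} = 0 ⇒ p_{Go} = 30.1 + 0.1p_{Hop}.
Similarly p_{Hop} = 35.6 + 0.1p_{Go}.
Solving the two reaction functions simultaneously: (1 − (0.1)(0.1))p_{Go} = 30.1 + 0.1·35.6, so 0.99p_{Go} = 33.66 and p_{Go} = 34.
Then p_{Hop} = 35.6 + 0.1·34 = 39.
q_{Go} = 221 − 5·34 + 39 = 90.
Profit = (34 − 16)·90 = 1620.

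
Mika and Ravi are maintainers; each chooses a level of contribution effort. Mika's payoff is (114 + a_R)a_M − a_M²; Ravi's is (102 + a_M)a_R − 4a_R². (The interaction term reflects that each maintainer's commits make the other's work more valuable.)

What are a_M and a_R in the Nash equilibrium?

Expanding Mika's payoff: 114a_M + a_Ra_M − a_M².
∂π/∂a_M = 114 + a_R − 2a_M = 0, so a_M = 57 + 0.5a_R.
Likewise for Ravi: a_R = 12.75 + 0.125a_M.
Solving the two reaction functions simultaneously: (1 − (0.5)(0.125))a_M = 57 + 0.5·12.75, so 0.9375a_M = 63.375 and a_M = 67.6.
Then a_R = 12.75 + 0.125·67.6 = 21.2.

67.6, 21.2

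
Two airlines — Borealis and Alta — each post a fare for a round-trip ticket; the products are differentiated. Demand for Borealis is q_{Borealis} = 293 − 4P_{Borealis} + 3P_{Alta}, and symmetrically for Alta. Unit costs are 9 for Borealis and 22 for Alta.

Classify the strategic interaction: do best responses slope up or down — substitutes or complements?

strategic complements

Borealis's profit: π = (P_{Borealis} − 9)(293 − 4P_{Borealis} + 3P_{Alta}).
∂π/∂P_{Borealis} = 329 − 8P_{Borealis} + 3P_{Alta} = 0 ⇒ P_{Borealis} = 41.125 + 0.375P_{Alta}.
The best-response slope dP_{Borealis}/dP_{Alta} = 0.375 > 0: the reaction function is upward-sloping, so the choices are strategic complements.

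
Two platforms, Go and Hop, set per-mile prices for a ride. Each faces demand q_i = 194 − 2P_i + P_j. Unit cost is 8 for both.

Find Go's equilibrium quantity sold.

Go's profit: π = (P_{Go} − 8)(194 − 2P_{Go} + P_{Hop}).
∂π/∂P_{Go} = 210 − 4P_{Go} + P_{Hop} = 0 ⇒ P_{Go} = 52.5 + 0.25P_{Hop}.
Setting P_{Go} = P_{Hop} in the reaction function: P_{Go} = 52.5 + 0.25P_{Go}, so P_{Go} = 52.5 / 0.75 = 70.
q_{Go} = 194 − 2·70 + 70 = 124.

124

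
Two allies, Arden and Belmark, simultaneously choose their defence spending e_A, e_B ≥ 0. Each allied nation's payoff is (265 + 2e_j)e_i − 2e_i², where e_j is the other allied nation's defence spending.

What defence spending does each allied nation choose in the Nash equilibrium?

Arden's payoff is (265 + 2e_B)e_A − 2e_A².
∂π/∂e_A = 265 + 2e_B − 4e_A = 0, so e_A = 66.25 + 0.5e_B.
The game is symmetric, so in equilibrium e_B = e_A: the reaction function gives 0.5e_A = 66.25, hence e_A = 132.5.

132.5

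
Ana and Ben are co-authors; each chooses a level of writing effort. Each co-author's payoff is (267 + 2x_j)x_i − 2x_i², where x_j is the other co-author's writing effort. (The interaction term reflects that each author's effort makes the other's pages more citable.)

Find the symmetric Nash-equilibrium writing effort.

133.5

Ana's payoff is (267 + 2x_B)x_A − 2x_A².
∂π/∂x_A = 267 + 2x_B − 4x_A = 0, so x_A = 66.75 + 0.5x_B.
Setting x_A = x_B in the reaction function: x_A = 66.75 + 0.5x_A, so x_A = 66.75 / 0.5 = 133.5.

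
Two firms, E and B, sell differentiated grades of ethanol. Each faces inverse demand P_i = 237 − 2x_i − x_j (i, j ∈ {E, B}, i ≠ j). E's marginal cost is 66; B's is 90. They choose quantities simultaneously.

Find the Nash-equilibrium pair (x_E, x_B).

Firm E's profit: π = x_E(237 − 2x_E − x_B) − 66x_E.
∂π/∂x_E = 171 − 4x_E − x_B = 0 ⇒ x_E = 42.75 − 0.25x_B.
Similarly x_B = 36.75 − 0.25x_E.
Substituting the second reaction function into the first: x_E = 42.75 − 0.25(36.75 − 0.25x_E), which gives 0.9375x_E = 33.5625 ⇒ x_E = 35.8.
Then x_B = 36.75 − 0.25·35.8 = 27.8.

35.8, 27.8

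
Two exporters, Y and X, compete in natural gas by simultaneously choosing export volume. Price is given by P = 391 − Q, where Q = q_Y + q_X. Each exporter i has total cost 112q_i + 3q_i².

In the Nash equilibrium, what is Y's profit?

Exporter Y's profit: π = q_Y(391 − (q_Y + q_X)) − 112q_Y − 3q_Y².
∂π/∂q_Y = 279 − 8q_Y − q_X = 0, so q_Y = 34.875 − 0.125q_X.
The game is symmetric, so in equilibrium q_X = q_Y: the reaction function gives 1.125q_Y = 34.875, hence q_Y = 31.
Price P = 391 − 62 = 329.
Y's profit: (329 − 112)·31 − 3(31)² = 3844.

3844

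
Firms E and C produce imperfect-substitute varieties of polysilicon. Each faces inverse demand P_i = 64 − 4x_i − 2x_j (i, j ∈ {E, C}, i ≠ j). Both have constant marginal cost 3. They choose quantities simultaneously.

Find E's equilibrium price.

Firm E's profit: π = x_E(64 − 4x_E − 2x_C) − 3x_E.
∂π/∂x_E = 61 − 8x_E − 2x_C = 0 ⇒ x_E = 7.625 − 0.25x_C.
Setting x_E = x_C in the reaction function: x_E = 7.625 − 0.25x_E, so x_E = 7.625 / 1.25 = 6.1.
P_E = 64 − 4·6.1 − 2·6.1 = 27.4.

27.4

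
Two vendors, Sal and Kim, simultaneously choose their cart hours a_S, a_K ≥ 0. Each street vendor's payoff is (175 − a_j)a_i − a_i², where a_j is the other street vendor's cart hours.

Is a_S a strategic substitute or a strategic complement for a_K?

Sal's payoff is (175 − a_K)a_S − a_S².
∂π/∂a_S = 175 − a_K − 2a_S = 0, so a_S = 87.5 − 0.5a_K.
The best-response slope da_S/da_K = −0.5 < 0: the reaction function is downward-sloping, so the choices are strategic substitutes.

strategic substitutes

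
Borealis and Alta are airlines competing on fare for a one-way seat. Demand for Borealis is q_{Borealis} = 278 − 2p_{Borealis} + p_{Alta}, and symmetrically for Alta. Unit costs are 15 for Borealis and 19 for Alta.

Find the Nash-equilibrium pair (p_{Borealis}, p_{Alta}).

103.2, 104.8

Borealis's profit: π = (p_{Borealis} − 15)(278 − 2p_{Borealis} + p_{Alta}).
∂π/∂p_{Borealis} = 308 − 4p_{Borealis} + p_{Alta} = 0 ⇒ p_{Borealis} = 77 + 0.25p_{Alta}.
Similarly p_{Alta} = 79 + 0.25p_{Borealis}.
Solving the two reaction functions simultaneously: (1 − (0.25)(0.25))p_{Borealis} = 77 + 0.25·79, so 0.9375p_{Borealis} = 96.75 and p_{Borealis} = 103.2.
Then p_{Alta} = 79 + 0.25·103.2 = 104.8.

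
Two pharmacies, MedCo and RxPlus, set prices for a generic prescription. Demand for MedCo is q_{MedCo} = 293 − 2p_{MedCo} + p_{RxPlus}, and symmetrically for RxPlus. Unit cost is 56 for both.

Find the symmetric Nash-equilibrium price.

135

MedCo's profit: π = (p_{MedCo} − 56)(293 − 2p_{MedCo} + p_{RxPlus}).
∂π/∂p_{MedCo} = 405 − 4p_{MedCo} + p_{RxPlus} = 0 ⇒ p_{MedCo} = 101.25 + 0.25p_{RxPlus}.
By symmetry p_{RxPlus} = p_{MedCo}; substituting into the reaction function, 0.75p_{MedCo} = 101.25 and p_{MedCo} = 135.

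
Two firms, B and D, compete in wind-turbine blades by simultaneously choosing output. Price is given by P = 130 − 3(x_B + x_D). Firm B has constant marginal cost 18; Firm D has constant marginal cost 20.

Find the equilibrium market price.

Firm B's profit: π = x_B(130 − 3(x_B + x_D)) − 18x_B.
∂π/∂x_B = 112 − 6x_B − 3x_D = 0, so x_B = 56/3 − 0.5x_D.
By the same steps for D: x_D = 55/3 − 0.5x_B.
Solving the two reaction functions simultaneously: (1 − (−0.5)(−0.5))x_B = 56/3 − 0.5·(55/3), so 0.75x_B = 9.5 and x_B = 38/3.
Then x_D = 55/3 − 0.5·(38/3) = 12.
Equilibrium price: P = 130 − 3·(74/3) = 56.

56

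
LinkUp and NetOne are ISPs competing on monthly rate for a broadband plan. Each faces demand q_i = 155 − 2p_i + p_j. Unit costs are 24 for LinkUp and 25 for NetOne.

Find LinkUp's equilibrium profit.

3836.88

LinkUp's profit: π = (p_{LinkUp} − 24)(155 − 2p_{LinkUp} + p_{NetOne}).
∂π/∂p_{LinkUp} = 203 − 4p_{LinkUp} + p_{NetOne} = 0 ⇒ p_{LinkUp} = 50.75 + 0.25p_{NetOne}.
Similarly p_{NetOne} = 51.25 + 0.25p_{LinkUp}.
Plugging p_{NetOne} into LinkUp's best response: p_{LinkUp} = 50.75 + 0.25(51.25 + 0.25p_{LinkUp}) ⇒ 0.9375p_{LinkUp} = 63.5625, so p_{LinkUp} = 67.8.
Then p_{NetOne} = 51.25 + 0.25·67.8 = 68.2.
q_{LinkUp} = 155 − 2·67.8 + 68.2 = 87.6.
Profit = (67.8 − 24)·87.6 = 3836.88.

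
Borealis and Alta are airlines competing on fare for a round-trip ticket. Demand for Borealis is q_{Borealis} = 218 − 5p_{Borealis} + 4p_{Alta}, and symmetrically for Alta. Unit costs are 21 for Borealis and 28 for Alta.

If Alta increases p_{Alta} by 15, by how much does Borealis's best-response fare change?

Borealis's profit: π = (p_{Borealis} − 21)(218 − 5p_{Borealis} + 4p_{Alta}).
∂π/∂p_{Borealis} = 323 − 10p_{Borealis} + 4p_{Alta} = 0 ⇒ p_{Borealis} = 32.3 + 0.4p_{Alta}.
The reaction-function slope is 0.4, so a 15-unit rise in p_{Alta} moves p_{Borealis} by 0.4 × 15 = 6. Borealis's best response rises — the actions are strategic complements.

6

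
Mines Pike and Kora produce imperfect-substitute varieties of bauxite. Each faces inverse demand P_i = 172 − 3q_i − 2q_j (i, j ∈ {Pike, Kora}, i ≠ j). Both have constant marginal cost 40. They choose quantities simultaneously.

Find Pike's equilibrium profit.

816.75

Mine Pike's profit: π = q_{Pike}(172 − 3q_{Pike} − 2q_{Kora}) − 40q_{Pike}.
∂π/∂q_{Pike} = 132 − 6q_{Pike} − 2q_{Kora} = 0 ⇒ q_{Pike} = 22 − (1/3)q_{Kora}.
Setting q_{Pike} = q_{Kora} in the reaction function: q_{Pike} = 22 − (1/3)q_{Pike}, so q_{Pike} = 22 / (4/3) = 16.5.
P_{Pike} = 172 − 3·16.5 − 2·16.5 = 89.5.
Profit = (89.5 − 40)·16.5 = 816.75.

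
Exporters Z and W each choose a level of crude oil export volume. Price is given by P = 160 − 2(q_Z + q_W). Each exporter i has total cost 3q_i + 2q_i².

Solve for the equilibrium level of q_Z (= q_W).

Exporter Z's profit: π = q_Z(160 − 2(q_Z + q_W)) − 3q_Z − 2q_Z².
∂π/∂q_Z = 157 − 8q_Z − 2q_W = 0, so q_Z = 19.625 − 0.25q_W.
The game is symmetric, so in equilibrium q_W = q_Z: the reaction function gives 1.25q_Z = 19.625, hence q_Z = 15.7.

15.7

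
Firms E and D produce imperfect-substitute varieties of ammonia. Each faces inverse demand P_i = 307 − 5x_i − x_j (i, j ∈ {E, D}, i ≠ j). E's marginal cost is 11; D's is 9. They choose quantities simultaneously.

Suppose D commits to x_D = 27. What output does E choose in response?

Firm E's profit: π = x_E(307 − 5x_E − x_D) − 11x_E.
∂π/∂x_E = 296 − 10x_E − x_D = 0 ⇒ x_E = 29.6 − 0.1x_D.
At x_D = 27: x_E = 29.6 − 0.1·27 = 26.9.

26.9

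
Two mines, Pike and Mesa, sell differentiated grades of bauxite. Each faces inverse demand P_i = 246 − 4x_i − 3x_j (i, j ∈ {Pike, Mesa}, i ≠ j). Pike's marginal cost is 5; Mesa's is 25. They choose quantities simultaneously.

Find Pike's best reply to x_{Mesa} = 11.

Mine Pike's profit: π = x_{Pike}(246 − 4x_{Pike} − 3x_{Mesa}) − 5x_{Pike}.
∂π/∂x_{Pike} = 241 − 8x_{Pike} − 3x_{Mesa} = 0 ⇒ x_{Pike} = 30.125 − 0.375x_{Mesa}.
At x_{Mesa} = 11: x_{Pike} = 30.125 − 0.375·11 = 26.

26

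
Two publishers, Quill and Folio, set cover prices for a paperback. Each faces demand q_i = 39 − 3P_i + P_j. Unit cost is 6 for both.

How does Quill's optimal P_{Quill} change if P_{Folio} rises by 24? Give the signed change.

Quill's profit: π = (P_{Quill} − 6)(39 − 3P_{Quill} + P_{Folio}).
∂π/∂P_{Quill} = 57 − 6P_{Quill} + P_{Folio} = 0 ⇒ P_{Quill} = 9.5 + (1/6)P_{Folio}.
The reaction-function slope is 1/6, so a 24-unit rise in P_{Folio} moves P_{Quill} by 1/6 × 24 = 4. Quill's best response rises — the actions are strategic complements.

4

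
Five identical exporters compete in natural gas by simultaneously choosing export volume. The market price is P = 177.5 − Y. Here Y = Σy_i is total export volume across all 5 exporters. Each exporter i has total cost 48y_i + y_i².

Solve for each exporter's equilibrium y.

16.1875

A representative exporter's profit is π_i = y_i(177.5 − Y) − 48y_i − y_i², with Y = y_i + Σ_{j≠i} y_j.
First-order condition: 129.5 − 4y_i − Σ_{j≠i} y_j = 0.
Imposing symmetry (y_j = y for all j) turns Σ_{j≠i} y_j into 4y, so 129.5 = 8y and y = 16.1875.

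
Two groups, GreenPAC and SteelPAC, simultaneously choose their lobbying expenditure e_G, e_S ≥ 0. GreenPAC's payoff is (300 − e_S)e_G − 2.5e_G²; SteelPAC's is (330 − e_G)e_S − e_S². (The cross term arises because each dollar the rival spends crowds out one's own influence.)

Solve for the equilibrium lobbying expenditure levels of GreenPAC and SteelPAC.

Expanding GreenPAC's payoff: 300e_G − e_Se_G − 2.5e_G².
∂π/∂e_G = 300 − e_S − 5e_G = 0, so e_G = 60 − 0.2e_S.
Likewise for SteelPAC: e_S = 165 − 0.5e_G.
Plugging e_S into GreenPAC's best response: e_G = 60 − 0.2(165 − 0.5e_G) ⇒ 0.9e_G = 27, so e_G = 30.
Then e_S = 165 − 0.5·30 = 150.

30, 150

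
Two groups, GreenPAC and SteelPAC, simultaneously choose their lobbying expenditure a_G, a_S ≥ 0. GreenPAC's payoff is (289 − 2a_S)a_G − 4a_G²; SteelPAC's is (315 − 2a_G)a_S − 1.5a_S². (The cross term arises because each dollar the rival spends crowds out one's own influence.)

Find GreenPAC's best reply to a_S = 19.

Expanding GreenPAC's payoff: 289a_G − 2a_Sa_G − 4a_G².
∂π/∂a_G = 289 − 2a_S − 8a_G = 0, so a_G = 36.125 − 0.25a_S.
At a_S = 19: a_G = 36.125 − 0.25·19 = 31.375.

31.375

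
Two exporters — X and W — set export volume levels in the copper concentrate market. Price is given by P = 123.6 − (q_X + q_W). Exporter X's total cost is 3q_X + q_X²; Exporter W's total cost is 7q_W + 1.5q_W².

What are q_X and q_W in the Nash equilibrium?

Exporter X's profit: π = q_X(123.6 − (q_X + q_W)) − 3q_X − q_X².
∂π/∂q_X = 120.6 − 4q_X − q_W = 0, so q_X = 30.15 − 0.25q_W.
For W: ∂π/∂q_W = 116.6 − 5q_W − q_X = 0 ⇒ q_W = 23.32 − 0.2q_X.
Solving the two reaction functions simultaneously: (1 − (−0.25)(−0.2))q_X = 30.15 − 0.25·23.32, so 0.95q_X = 24.32 and q_X = 25.6.
Then q_W = 23.32 − 0.2·25.6 = 18.2.

25.6, 18.2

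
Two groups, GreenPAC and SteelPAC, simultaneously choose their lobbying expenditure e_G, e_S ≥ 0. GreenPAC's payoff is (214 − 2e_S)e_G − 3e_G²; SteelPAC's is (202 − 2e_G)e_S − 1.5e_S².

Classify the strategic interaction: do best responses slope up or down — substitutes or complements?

Expanding GreenPAC's payoff: 214e_G − 2e_Se_G − 3e_G².
∂π/∂e_G = 214 − 2e_S − 6e_G = 0, so e_G = 107/3 − (1/3)e_S.
The best-response slope de_G/de_S = −1/3 < 0: the reaction function is downward-sloping, so the choices are strategic substitutes.

strategic substitutes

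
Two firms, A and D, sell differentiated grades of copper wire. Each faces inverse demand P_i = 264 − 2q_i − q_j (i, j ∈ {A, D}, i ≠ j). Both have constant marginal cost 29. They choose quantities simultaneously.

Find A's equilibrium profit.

4418

Firm A's profit: π = q_A(264 − 2q_A − q_D) − 29q_A.
∂π/∂q_A = 235 − 4q_A − q_D = 0 ⇒ q_A = 58.75 − 0.25q_D.
By symmetry q_D = q_A; substituting into the reaction function, 1.25q_A = 58.75 and q_A = 47.
P_A = 264 − 2·47 − 47 = 123.
Profit = (123 − 29)·47 = 4418.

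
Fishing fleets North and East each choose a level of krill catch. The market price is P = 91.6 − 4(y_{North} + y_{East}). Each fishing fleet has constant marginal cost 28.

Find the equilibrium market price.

Fishing fleet North's profit: π = y_{North}(91.6 − 4(y_{North} + y_{East})) − 28y_{North}.
∂π/∂y_{North} = 63.6 − 8y_{North} − 4y_{East} = 0, so y_{North} = 7.95 − 0.5y_{East}.
The game is symmetric, so in equilibrium y_{East} = y_{North}: the reaction function gives 1.5y_{North} = 7.95, hence y_{North} = 5.3.
Equilibrium price: P = 91.6 − 4·10.6 = 49.2.

49.2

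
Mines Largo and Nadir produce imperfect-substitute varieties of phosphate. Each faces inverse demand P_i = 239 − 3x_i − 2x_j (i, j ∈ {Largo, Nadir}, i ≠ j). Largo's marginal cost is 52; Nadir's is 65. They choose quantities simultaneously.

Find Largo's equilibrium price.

124.5625

Mine Largo's profit: π = x_{Largo}(239 − 3x_{Largo} − 2x_{Nadir}) − 52x_{Largo}.
∂π/∂x_{Largo} = 187 − 6x_{Largo} − 2x_{Nadir} = 0 ⇒ x_{Largo} = 187/6 − (1/3)x_{Nadir}.
Similarly x_{Nadir} = 29 − (1/3)x_{Largo}.
Plugging x_{Nadir} into Largo's best response: x_{Largo} = 187/6 − (1/3)(29 − (1/3)x_{Largo}) ⇒ (8/9)x_{Largo} = 21.5, so x_{Largo} = 24.1875.
Then x_{Nadir} = 29 − (1/3)·24.1875 = 20.9375.
P_{Largo} = 239 − 3·24.1875 − 2·20.9375 = 124.5625.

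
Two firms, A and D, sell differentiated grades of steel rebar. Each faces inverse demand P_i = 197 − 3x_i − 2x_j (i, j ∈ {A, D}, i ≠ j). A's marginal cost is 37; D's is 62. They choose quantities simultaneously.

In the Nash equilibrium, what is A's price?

101.6875

Firm A's profit: π = x_A(197 − 3x_A − 2x_D) − 37x_A.
∂π/∂x_A = 160 − 6x_A − 2x_D = 0 ⇒ x_A = 80/3 − (1/3)x_D.
Similarly x_D = 22.5 − (1/3)x_A.
Substituting the second reaction function into the first: x_A = 80/3 − (1/3)(22.5 − (1/3)x_A), which gives (8/9)x_A = 115/6 ⇒ x_A = 21.5625.
Then x_D = 22.5 − (1/3)·21.5625 = 15.3125.
P_A = 197 − 3·21.5625 − 2·15.3125 = 101.6875.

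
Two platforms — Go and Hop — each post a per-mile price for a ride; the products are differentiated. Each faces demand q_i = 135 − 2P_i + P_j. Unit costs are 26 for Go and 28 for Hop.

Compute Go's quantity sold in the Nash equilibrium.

73.2

Go's profit: π = (P_{Go} − 26)(135 − 2P_{Go} + P_{Hop}).
∂π/∂P_{Go} = 187 − 4P_{Go} + P_{Hop} = 0 ⇒ P_{Go} = 46.75 + 0.25P_{Hop}.
Similarly P_{Hop} = 47.75 + 0.25P_{Go}.
Plugging P_{Hop} into Go's best response: P_{Go} = 46.75 + 0.25(47.75 + 0.25P_{Go}) ⇒ 0.9375P_{Go} = 58.6875, so P_{Go} = 62.6.
Then P_{Hop} = 47.75 + 0.25·62.6 = 63.4.
q_{Go} = 135 − 2·62.6 + 63.4 = 73.2.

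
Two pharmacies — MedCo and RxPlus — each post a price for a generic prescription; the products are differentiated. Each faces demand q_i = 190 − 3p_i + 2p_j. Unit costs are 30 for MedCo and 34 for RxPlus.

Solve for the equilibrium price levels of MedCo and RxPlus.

MedCo's profit: π = (p_{MedCo} − 30)(190 − 3p_{MedCo} + 2p_{RxPlus}).
∂π/∂p_{MedCo} = 280 − 6p_{MedCo} + 2p_{RxPlus} = 0 ⇒ p_{MedCo} = 140/3 + (1/3)p_{RxPlus}.
Similarly p_{RxPlus} = 146/3 + (1/3)p_{MedCo}.
Substituting the second reaction function into the first: p_{MedCo} = 140/3 + (1/3)(146/3 + (1/3)p_{MedCo}), which gives (8/9)p_{MedCo} = 566/9 ⇒ p_{MedCo} = 70.75.
Then p_{RxPlus} = 146/3 + (1/3)·70.75 = 72.25.

70.75, 72.25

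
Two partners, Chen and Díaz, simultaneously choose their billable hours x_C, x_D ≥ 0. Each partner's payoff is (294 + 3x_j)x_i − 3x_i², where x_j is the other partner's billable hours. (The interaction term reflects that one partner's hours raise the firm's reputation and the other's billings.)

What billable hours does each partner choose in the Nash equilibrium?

98

Chen's payoff is (294 + 3x_D)x_C − 3x_C².
∂π/∂x_C = 294 + 3x_D − 6x_C = 0, so x_C = 49 + 0.5x_D.
By symmetry x_D = x_C; substituting into the reaction function, 0.5x_C = 49 and x_C = 98.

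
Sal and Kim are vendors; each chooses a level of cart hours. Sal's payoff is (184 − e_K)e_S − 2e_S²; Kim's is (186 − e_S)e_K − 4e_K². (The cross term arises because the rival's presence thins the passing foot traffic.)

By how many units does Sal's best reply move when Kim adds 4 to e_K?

Expanding Sal's payoff: 184e_S − e_Ke_S − 2e_S².
∂π/∂e_S = 184 − e_K − 4e_S = 0, so e_S = 46 − 0.25e_K.
The reaction-function slope is −0.25, so a 4-unit rise in e_K moves e_S by −0.25 × 4 = −1. Sal's best response falls — the actions are strategic substitutes.

-1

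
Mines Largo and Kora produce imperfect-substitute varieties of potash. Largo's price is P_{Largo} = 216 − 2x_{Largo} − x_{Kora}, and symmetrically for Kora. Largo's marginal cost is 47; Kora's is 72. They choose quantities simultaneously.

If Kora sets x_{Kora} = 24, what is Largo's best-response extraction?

Mine Largo's profit: π = x_{Largo}(216 − 2x_{Largo} − x_{Kora}) − 47x_{Largo}.
∂π/∂x_{Largo} = 169 − 4x_{Largo} − x_{Kora} = 0 ⇒ x_{Largo} = 42.25 − 0.25x_{Kora}.
At x_{Kora} = 24: x_{Largo} = 42.25 − 0.25·24 = 36.25.

36.25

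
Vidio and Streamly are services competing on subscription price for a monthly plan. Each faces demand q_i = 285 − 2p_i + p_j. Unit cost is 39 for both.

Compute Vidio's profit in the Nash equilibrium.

Vidio's profit: π = (p_{Vidio} − 39)(285 − 2p_{Vidio} + p_{Streamly}).
∂π/∂p_{Vidio} = 363 − 4p_{Vidio} + p_{Streamly} = 0 ⇒ p_{Vidio} = 90.75 + 0.25p_{Streamly}.
By symmetry p_{Streamly} = p_{Vidio}; substituting into the reaction function, 0.75p_{Vidio} = 90.75 and p_{Vidio} = 121.
q_{Vidio} = 285 − 2·121 + 121 = 164.
Profit = (121 − 39)·164 = 13448.

13448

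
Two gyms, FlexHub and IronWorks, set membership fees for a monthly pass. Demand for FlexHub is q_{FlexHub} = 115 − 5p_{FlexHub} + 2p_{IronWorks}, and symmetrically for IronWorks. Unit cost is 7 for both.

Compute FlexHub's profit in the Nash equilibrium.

FlexHub's profit: π = (p_{FlexHub} − 7)(115 − 5p_{FlexHub} + 2p_{IronWorks}).
∂π/∂p_{FlexHub} = 150 − 10p_{FlexHub} + 2p_{IronWorks} = 0 ⇒ p_{FlexHub} = 15 + 0.2p_{IronWorks}.
Setting p_{FlexHub} = p_{IronWorks} in the reaction function: p_{FlexHub} = 15 + 0.2p_{FlexHub}, so p_{FlexHub} = 15 / 0.8 = 18.75.
q_{FlexHub} = 115 − 5·18.75 + 2·18.75 = 58.75.
Profit = (18.75 − 7)·58.75 = 690.3125.

690.3125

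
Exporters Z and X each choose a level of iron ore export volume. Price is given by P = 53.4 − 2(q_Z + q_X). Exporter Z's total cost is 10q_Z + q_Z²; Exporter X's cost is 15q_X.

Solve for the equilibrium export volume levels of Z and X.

4.84, 7.18

Exporter Z's profit: π = q_Z(53.4 − 2(q_Z + q_X)) − 10q_Z − q_Z².
∂π/∂q_Z = 43.4 − 6q_Z − 2q_X = 0, so q_Z = 217/30 − (1/3)q_X.
For X: ∂π/∂q_X = 38.4 − 4q_X − 2q_Z = 0 ⇒ q_X = 9.6 − 0.5q_Z.
Substituting the second reaction function into the first: q_Z = 217/30 − (1/3)(9.6 − 0.5q_Z), which gives (5/6)q_Z = 121/30 ⇒ q_Z = 4.84.
Then q_X = 9.6 − 0.5·4.84 = 7.18.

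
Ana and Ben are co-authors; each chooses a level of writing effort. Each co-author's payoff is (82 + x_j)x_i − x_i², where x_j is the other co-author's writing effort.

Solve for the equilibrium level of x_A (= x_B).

Ana's payoff is (82 + x_B)x_A − x_A².
∂π/∂x_A = 82 + x_B − 2x_A = 0, so x_A = 41 + 0.5x_B.
By symmetry x_B = x_A; substituting into the reaction function, 0.5x_A = 41 and x_A = 82.

82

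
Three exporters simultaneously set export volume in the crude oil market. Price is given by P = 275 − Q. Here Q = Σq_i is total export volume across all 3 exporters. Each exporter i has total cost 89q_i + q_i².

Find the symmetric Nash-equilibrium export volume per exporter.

A representative exporter's profit is π_i = q_i(275 − Q) − 89q_i − q_i², with Q = q_i + Σ_{j≠i} q_j.
First-order condition: 186 − 4q_i − Σ_{j≠i} q_j = 0.
In a symmetric equilibrium every exporter chooses the same q, so Σ_{j≠i} q_j = 2q. The condition becomes 186 − 6q = 0, giving q = 186/6 = 31.

31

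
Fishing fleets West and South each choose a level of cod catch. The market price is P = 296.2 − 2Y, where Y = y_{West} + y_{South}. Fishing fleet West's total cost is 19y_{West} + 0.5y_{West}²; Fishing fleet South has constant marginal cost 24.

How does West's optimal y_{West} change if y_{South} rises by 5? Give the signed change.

Fishing fleet West's profit: π = y_{West}(296.2 − 2(y_{West} + y_{South})) − 19y_{West} − 0.5y_{West}².
∂π/∂y_{West} = 277.2 − 5y_{West} − 2y_{South} = 0, so y_{West} = 55.44 − 0.4y_{South}.
The reaction-function slope is −0.4, so a 5-unit rise in y_{South} moves y_{West} by −0.4 × 5 = −2. West's best response falls — the actions are strategic substitutes.

-2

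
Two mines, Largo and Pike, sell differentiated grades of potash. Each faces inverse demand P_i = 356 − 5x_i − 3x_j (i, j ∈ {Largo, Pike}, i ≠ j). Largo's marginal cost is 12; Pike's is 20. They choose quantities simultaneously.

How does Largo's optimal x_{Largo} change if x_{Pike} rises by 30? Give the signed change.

Mine Largo's profit: π = x_{Largo}(356 − 5x_{Largo} − 3x_{Pike}) − 12x_{Largo}.
∂π/∂x_{Largo} = 344 − 10x_{Largo} − 3x_{Pike} = 0 ⇒ x_{Largo} = 34.4 − 0.3x_{Pike}.
The reaction-function slope is −0.3, so a 30-unit rise in x_{Pike} moves x_{Largo} by −0.3 × 30 = −9. Largo's best response falls — the actions are strategic substitutes.

-9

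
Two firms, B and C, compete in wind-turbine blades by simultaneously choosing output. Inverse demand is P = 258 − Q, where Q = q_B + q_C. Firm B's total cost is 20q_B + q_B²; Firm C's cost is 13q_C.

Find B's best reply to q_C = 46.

48

Firm B's profit: π = q_B(258 − (q_B + q_C)) − 20q_B − q_B².
∂π/∂q_B = 238 − 4q_B − q_C = 0, so q_B = 59.5 − 0.25q_C.
At q_C = 46: q_B = 59.5 − 0.25·46 = 48.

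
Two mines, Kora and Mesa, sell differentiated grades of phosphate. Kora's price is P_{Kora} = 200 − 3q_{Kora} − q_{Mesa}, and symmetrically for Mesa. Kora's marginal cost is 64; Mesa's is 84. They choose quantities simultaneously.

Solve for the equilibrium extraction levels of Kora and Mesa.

Mine Kora's profit: π = q_{Kora}(200 − 3q_{Kora} − q_{Mesa}) − 64q_{Kora}.
∂π/∂q_{Kora} = 136 − 6q_{Kora} − q_{Mesa} = 0 ⇒ q_{Kora} = 68/3 − (1/6)q_{Mesa}.
Similarly q_{Mesa} = 58/3 − (1/6)q_{Kora}.
Solving the two reaction functions simultaneously: (1 − (−1/6)(−1/6))q_{Kora} = 68/3 − (1/6)·(58/3), so (35/36)q_{Kora} = 175/9 and q_{Kora} = 20.
Then q_{Mesa} = 58/3 − (1/6)·20 = 16.

20, 16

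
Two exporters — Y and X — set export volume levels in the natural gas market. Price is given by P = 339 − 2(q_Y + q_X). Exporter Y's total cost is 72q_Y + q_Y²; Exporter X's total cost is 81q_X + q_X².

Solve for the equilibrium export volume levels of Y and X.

33.9375, 31.6875

Exporter Y's profit: π = q_Y(339 − 2(q_Y + q_X)) − 72q_Y − q_Y².
∂π/∂q_Y = 267 − 6q_Y − 2q_X = 0, so q_Y = 44.5 − (1/3)q_X.
By the same steps for X: q_X = 43 − (1/3)q_Y.
Solving the two reaction functions simultaneously: (1 − (−1/3)(−1/3))q_Y = 44.5 − (1/3)·43, so (8/9)q_Y = 181/6 and q_Y = 33.9375.
Then q_X = 43 − (1/3)·33.9375 = 31.6875.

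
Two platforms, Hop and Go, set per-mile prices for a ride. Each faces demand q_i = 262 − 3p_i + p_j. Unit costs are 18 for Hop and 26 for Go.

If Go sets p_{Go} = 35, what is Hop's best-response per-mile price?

Hop's profit: π = (p_{Hop} − 18)(262 − 3p_{Hop} + p_{Go}).
∂π/∂p_{Hop} = 316 − 6p_{Hop} + p_{Go} = 0 ⇒ p_{Hop} = 158/3 + (1/6)p_{Go}.
At p_{Go} = 35: p_{Hop} = 158/3 + (1/6)·35 = 58.5.

58.5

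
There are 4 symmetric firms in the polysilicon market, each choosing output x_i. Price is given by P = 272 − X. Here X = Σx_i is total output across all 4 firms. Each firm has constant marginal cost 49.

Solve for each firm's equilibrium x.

A representative firm's profit is π_i = x_i(272 − X) − 49x_i, with X = x_i + Σ_{j≠i} x_j.
First-order condition: 223 − 2x_i − Σ_{j≠i} x_j = 0.
In a symmetric equilibrium every firm chooses the same x, so Σ_{j≠i} x_j = 3x. The condition becomes 223 − 5x = 0, giving x = 223/5 = 44.6.

44.6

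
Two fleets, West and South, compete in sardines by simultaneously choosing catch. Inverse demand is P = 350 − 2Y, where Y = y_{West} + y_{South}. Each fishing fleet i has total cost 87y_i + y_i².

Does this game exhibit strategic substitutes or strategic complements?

Fishing fleet West's profit: π = y_{West}(350 − 2(y_{West} + y_{South})) − 87y_{West} − y_{West}².
∂π/∂y_{West} = 263 − 6y_{West} − 2y_{South} = 0, so y_{West} = 263/6 − (1/3)y_{South}.
The best-response slope dy_{West}/dy_{South} = −1/3 < 0: the reaction function is downward-sloping, so the choices are strategic substitutes.

strategic substitutes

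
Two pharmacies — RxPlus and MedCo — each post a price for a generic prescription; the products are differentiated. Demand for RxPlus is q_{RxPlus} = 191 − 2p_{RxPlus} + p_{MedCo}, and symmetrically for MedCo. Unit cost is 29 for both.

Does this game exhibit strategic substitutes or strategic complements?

strategic complements

RxPlus's profit: π = (p_{RxPlus} − 29)(191 − 2p_{RxPlus} + p_{MedCo}).
∂π/∂p_{RxPlus} = 249 − 4p_{RxPlus} + p_{MedCo} = 0 ⇒ p_{RxPlus} = 62.25 + 0.25p_{MedCo}.
The best-response slope dp_{RxPlus}/dp_{MedCo} = 0.25 > 0: the reaction function is upward-sloping, so the choices are strategic complements.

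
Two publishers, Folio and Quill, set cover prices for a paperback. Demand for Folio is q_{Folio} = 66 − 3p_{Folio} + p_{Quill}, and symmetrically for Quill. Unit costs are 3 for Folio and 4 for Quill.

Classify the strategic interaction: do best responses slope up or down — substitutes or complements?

strategic complements

Folio's profit: π = (p_{Folio} − 3)(66 − 3p_{Folio} + p_{Quill}).
∂π/∂p_{Folio} = 75 − 6p_{Folio} + p_{Quill} = 0 ⇒ p_{Folio} = 12.5 + (1/6)p_{Quill}.
The best-response slope dp_{Folio}/dp_{Quill} = 1/6 > 0: the reaction function is upward-sloping, so the choices are strategic complements.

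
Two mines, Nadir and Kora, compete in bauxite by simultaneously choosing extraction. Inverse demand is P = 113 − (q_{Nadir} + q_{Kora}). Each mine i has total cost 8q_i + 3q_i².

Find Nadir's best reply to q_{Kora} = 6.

12.375

Mine Nadir's profit: π = q_{Nadir}(113 − (q_{Nadir} + q_{Kora})) − 8q_{Nadir} − 3q_{Nadir}².
∂π/∂q_{Nadir} = 105 − 8q_{Nadir} − q_{Kora} = 0, so q_{Nadir} = 13.125 − 0.125q_{Kora}.
At q_{Kora} = 6: q_{Nadir} = 13.125 − 0.125·6 = 12.375.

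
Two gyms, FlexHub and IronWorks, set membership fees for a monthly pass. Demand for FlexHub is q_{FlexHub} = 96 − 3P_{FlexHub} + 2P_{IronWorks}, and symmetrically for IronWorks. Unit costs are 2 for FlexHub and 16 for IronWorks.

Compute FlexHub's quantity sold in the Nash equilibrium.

78.375

FlexHub's profit: π = (P_{FlexHub} − 2)(96 − 3P_{FlexHub} + 2P_{IronWorks}).
∂π/∂P_{FlexHub} = 102 − 6P_{FlexHub} + 2P_{IronWorks} = 0 ⇒ P_{FlexHub} = 17 + (1/3)P_{IronWorks}.
Similarly P_{IronWorks} = 24 + (1/3)P_{FlexHub}.
Plugging P_{IronWorks} into FlexHub's best response: P_{FlexHub} = 17 + (1/3)(24 + (1/3)P_{FlexHub}) ⇒ (8/9)P_{FlexHub} = 25, so P_{FlexHub} = 28.125.
Then P_{IronWorks} = 24 + (1/3)·28.125 = 33.375.
q_{FlexHub} = 96 − 3·28.125 + 2·33.375 = 78.375.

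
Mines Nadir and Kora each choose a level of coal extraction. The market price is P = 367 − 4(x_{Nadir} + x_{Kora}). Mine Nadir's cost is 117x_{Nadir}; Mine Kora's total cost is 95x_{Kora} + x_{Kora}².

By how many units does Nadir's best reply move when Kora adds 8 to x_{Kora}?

-4

Mine Nadir's profit: π = x_{Nadir}(367 − 4(x_{Nadir} + x_{Kora})) − 117x_{Nadir}.
∂π/∂x_{Nadir} = 250 − 8x_{Nadir} − 4x_{Kora} = 0, so x_{Nadir} = 31.25 − 0.5x_{Kora}.
The reaction-function slope is −0.5, so an 8-unit rise in x_{Kora} moves x_{Nadir} by −0.5 × 8 = −4. Nadir's best response falls — the actions are strategic substitutes.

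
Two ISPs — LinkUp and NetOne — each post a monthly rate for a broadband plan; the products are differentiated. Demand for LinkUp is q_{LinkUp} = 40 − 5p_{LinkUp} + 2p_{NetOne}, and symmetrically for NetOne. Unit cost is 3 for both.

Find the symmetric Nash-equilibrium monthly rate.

LinkUp's profit: π = (p_{LinkUp} − 3)(40 − 5p_{LinkUp} + 2p_{NetOne}).
∂π/∂p_{LinkUp} = 55 − 10p_{LinkUp} + 2p_{NetOne} = 0 ⇒ p_{LinkUp} = 5.5 + 0.2p_{NetOne}.
Setting p_{LinkUp} = p_{NetOne} in the reaction function: p_{LinkUp} = 5.5 + 0.2p_{LinkUp}, so p_{LinkUp} = 5.5 / 0.8 = 6.875.

6.875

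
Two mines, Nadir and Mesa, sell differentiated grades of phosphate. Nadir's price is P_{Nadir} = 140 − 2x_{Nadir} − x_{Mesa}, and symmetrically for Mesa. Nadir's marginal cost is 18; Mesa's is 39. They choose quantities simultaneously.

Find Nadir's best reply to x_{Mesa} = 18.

26

Mine Nadir's profit: π = x_{Nadir}(140 − 2x_{Nadir} − x_{Mesa}) − 18x_{Nadir}.
∂π/∂x_{Nadir} = 122 − 4x_{Nadir} − x_{Mesa} = 0 ⇒ x_{Nadir} = 30.5 − 0.25x_{Mesa}.
At x_{Mesa} = 18: x_{Nadir} = 30.5 − 0.25·18 = 26.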